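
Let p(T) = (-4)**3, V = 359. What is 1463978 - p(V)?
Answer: 1464042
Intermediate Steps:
p(T) = -64
1463978 - p(V) = 1463978 - 1*(-64) = 1463978 + 64 = 1464042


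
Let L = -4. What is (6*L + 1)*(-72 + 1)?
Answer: 1633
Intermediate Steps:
(6*L + 1)*(-72 + 1) = (6*(-4) + 1)*(-72 + 1) = (-24 + 1)*(-71) = -23*(-71) = 1633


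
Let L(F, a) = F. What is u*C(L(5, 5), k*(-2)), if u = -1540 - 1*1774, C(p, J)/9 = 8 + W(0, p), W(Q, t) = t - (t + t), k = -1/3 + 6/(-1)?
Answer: -89478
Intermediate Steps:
k = -19/3 (k = -1*⅓ + 6*(-1) = -⅓ - 6 = -19/3 ≈ -6.3333)
W(Q, t) = -t (W(Q, t) = t - 2*t = -t)
C(p, J) = 72 - 9*p (C(p, J) = 9*(8 - p) = 72 - 9*p)
u = -3314 (u = -1540 - 1774 = -3314)
u*C(L(5, 5), k*(-2)) = -3314*(72 - 9*5) = -3314*(72 - 45) = -3314*27 = -89478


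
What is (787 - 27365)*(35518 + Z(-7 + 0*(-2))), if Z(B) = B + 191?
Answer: -948887756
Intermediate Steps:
Z(B) = 191 + B
(787 - 27365)*(35518 + Z(-7 + 0*(-2))) = (787 - 27365)*(35518 + (191 + (-7 + 0*(-2)))) = -26578*(35518 + (191 + (-7 + 0))) = -26578*(35518 + (191 - 7)) = -26578*(35518 + 184) = -26578*35702 = -948887756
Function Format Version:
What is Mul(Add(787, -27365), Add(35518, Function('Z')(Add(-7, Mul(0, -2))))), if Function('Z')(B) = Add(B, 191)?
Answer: -948887756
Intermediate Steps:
Function('Z')(B) = Add(191, B)
Mul(Add(787, -27365), Add(35518, Function('Z')(Add(-7, Mul(0, -2))))) = Mul(Add(787, -27365), Add(35518, Add(191, Add(-7, Mul(0, -2))))) = Mul(-26578, Add(35518, Add(191, Add(-7, 0)))) = Mul(-26578, Add(35518, Add(191, -7))) = Mul(-26578, Add(35518, 184)) = Mul(-26578, 35702) = -948887756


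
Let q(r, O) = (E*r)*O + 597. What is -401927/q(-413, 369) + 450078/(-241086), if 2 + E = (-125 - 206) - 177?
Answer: -5846390253658/3122990555127 ≈ -1.8720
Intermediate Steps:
E = -510 (E = -2 + ((-125 - 206) - 177) = -2 + (-331 - 177) = -2 - 508 = -510)
q(r, O) = 597 - 510*O*r (q(r, O) = (-510*r)*O + 597 = -510*O*r + 597 = 597 - 510*O*r)
-401927/q(-413, 369) + 450078/(-241086) = -401927/(597 - 510*369*(-413)) + 450078/(-241086) = -401927/(597 + 77722470) + 450078*(-1/241086) = -401927/77723067 - 75013/40181 = -5846390253658/3122990555127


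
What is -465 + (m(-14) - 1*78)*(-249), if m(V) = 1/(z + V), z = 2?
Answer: 75911/4 ≈ 18978.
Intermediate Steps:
m(V) = 1/(2 + V)
-465 + (m(-14) - 1*78)*(-249) = -465 + (1/(2 - 14) - 1*78)*(-249) = -465 + (1/(-12) - 78)*(-249) = -465 + (-1/12 - 78)*(-249) = -465 - 937/12*(-249) = -465 + 77771/4 = 75911/4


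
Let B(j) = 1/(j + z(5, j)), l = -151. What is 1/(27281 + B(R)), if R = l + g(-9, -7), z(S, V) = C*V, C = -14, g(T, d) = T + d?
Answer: 2171/59227052 ≈ 3.6656e-5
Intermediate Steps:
z(S, V) = -14*V
R = -167 (R = -151 + (-9 - 7) = -151 - 16 = -167)
B(j) = -1/(13*j) (B(j) = 1/(j - 14*j) = 1/(-13*j) = -1/(13*j))
1/(27281 + B(R)) = 1/(27281 - 1/13/(-167)) = 1/(27281 - 1/13*(-1/167)) = 1/(27281 + 1/2171) = 1/(59227052/2171) = 2171/59227052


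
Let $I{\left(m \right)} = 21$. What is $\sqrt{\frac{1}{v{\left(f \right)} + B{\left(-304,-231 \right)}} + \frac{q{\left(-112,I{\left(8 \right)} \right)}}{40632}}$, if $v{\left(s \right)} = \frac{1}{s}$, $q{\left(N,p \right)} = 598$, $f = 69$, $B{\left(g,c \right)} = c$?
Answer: $\frac{\sqrt{68071273633779}}{80949102} \approx 0.10192$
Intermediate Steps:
$\sqrt{\frac{1}{v{\left(f \right)} + B{\left(-304,-231 \right)}} + \frac{q{\left(-112,I{\left(8 \right)} \right)}}{40632}} = \sqrt{\frac{1}{\frac{1}{69} - 231} + \frac{598}{40632}} = \sqrt{\frac{1}{\frac{1}{69} - 231} + 598 \cdot \frac{1}{40632}} = \sqrt{\frac{1}{- \frac{15938}{69}} + \frac{299}{20316}} = \sqrt{- \frac{69}{15938} + \frac{299}{20316}} = \sqrt{\frac{1681829}{161898204}} = \frac{\sqrt{68071273633779}}{80949102}$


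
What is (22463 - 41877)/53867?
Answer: -19414/53867 ≈ -0.36041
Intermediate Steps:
(22463 - 41877)/53867 = -19414*1/53867 = -19414/53867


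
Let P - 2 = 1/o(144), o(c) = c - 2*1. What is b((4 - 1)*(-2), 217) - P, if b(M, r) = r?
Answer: 30529/142 ≈ 214.99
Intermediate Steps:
o(c) = -2 + c (o(c) = c - 2 = -2 + c)
P = 285/142 (P = 2 + 1/(-2 + 144) = 2 + 1/142 = 285/142 ≈ 2.0070)
b((4 - 1)*(-2), 217) - P = 217 - 1*285/142 = 217 - 285/142 = 30529/142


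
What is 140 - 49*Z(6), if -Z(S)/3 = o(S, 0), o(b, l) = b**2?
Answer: 5432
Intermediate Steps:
Z(S) = -3*S**2
140 - 49*Z(6) = 140 - (-147)*6**2 = 140 - (-147)*36 = 140 - 49*(-108) = 140 + 5292 = 5432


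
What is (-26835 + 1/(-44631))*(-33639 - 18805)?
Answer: 62810756833384/44631 ≈ 1.4073e+9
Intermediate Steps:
(-26835 + 1/(-44631))*(-33639 - 18805) = (-26835 - 1/44631)*(-52444) = -1197672886/44631*(-52444) = 62810756833384/44631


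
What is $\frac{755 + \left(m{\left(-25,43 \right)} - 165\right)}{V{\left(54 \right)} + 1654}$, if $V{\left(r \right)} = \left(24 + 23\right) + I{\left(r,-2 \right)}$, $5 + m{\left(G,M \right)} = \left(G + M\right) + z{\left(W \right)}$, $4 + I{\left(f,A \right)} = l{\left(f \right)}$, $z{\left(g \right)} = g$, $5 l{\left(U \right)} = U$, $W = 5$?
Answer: $\frac{3040}{8539} \approx 0.35601$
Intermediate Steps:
$l{\left(U \right)} = \frac{U}{5}$
$I{\left(f,A \right)} = -4 + \frac{f}{5}$
$m{\left(G,M \right)} = G + M$ ($m{\left(G,M \right)} = -5 + \left(\left(G + M\right) + 5\right) = -5 + \left(5 + G + M\right) = G + M$)
$V{\left(r \right)} = 43 + \frac{r}{5}$ ($V{\left(r \right)} = \left(24 + 23\right) + \left(-4 + \frac{r}{5}\right) = 47 + \left(-4 + \frac{r}{5}\right) = 43 + \frac{r}{5}$)
$\frac{755 + \left(m{\left(-25,43 \right)} - 165\right)}{V{\left(54 \right)} + 1654} = \frac{755 + \left(\left(-25 + 43\right) - 165\right)}{\left(43 + \frac{1}{5} \cdot 54\right) + 1654} = \frac{755 + \left(18 - 165\right)}{\left(43 + \frac{54}{5}\right) + 1654} = \frac{755 - 147}{\frac{269}{5} + 1654} = \frac{608}{\frac{8539}{5}} = 608 \cdot \frac{5}{8539} = \frac{3040}{8539}$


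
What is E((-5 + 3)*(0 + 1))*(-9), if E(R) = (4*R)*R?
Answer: -144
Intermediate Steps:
E(R) = 4*R²
E((-5 + 3)*(0 + 1))*(-9) = (4*((-5 + 3)*(0 + 1))²)*(-9) = (4*(-2*1)²)*(-9) = (4*(-2)²)*(-9) = (4*4)*(-9) = 16*(-9) = -144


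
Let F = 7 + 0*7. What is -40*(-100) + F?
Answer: 4007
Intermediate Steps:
F = 7 (F = 7 + 0 = 7)
-40*(-100) + F = -40*(-100) + 7 = 4000 + 7 = 4007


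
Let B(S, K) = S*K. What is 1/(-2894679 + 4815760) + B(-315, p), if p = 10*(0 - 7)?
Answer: 42359836051/1921081 ≈ 22050.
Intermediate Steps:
p = -70 (p = 10*(-7) = -70)
B(S, K) = K*S
1/(-2894679 + 4815760) + B(-315, p) = 1/(-2894679 + 4815760) - 70*(-315) = 1/1921081 + 22050 = 42359836051/1921081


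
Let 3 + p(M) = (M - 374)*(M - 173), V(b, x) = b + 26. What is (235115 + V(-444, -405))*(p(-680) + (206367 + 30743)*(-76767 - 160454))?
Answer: -13200901767592947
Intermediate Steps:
V(b, x) = 26 + b
p(M) = -3 + (-374 + M)*(-173 + M) (p(M) = -3 + (M - 374)*(M - 173) = -3 + (-374 + M)*(-173 + M))
(235115 + V(-444, -405))*(p(-680) + (206367 + 30743)*(-76767 - 160454)) = (235115 + (26 - 444))*((64699 + (-680)**2 - 547*(-680)) + (206367 + 30743)*(-76767 - 160454)) = (235115 - 418)*((64699 + 462400 + 371960) + 237110*(-237221)) = 234697*(899059 - 56247471310) = 234697*(-56246572251) = -13200901767592947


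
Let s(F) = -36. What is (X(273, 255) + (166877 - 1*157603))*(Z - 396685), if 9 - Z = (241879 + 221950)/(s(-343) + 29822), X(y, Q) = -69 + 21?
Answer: -54506539876145/14893 ≈ -3.6599e+9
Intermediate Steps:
X(y, Q) = -48
Z = -195755/29786 (Z = 9 - (241879 + 221950)/(-36 + 29822) = 9 - 463829/29786 = -195755/29786 ≈ -6.5720)
(X(273, 255) + (166877 - 1*157603))*(Z - 396685) = (-48 + (166877 - 1*157603))*(-195755/29786 - 396685) = (-48 + (166877 - 157603))*(-11815855165/29786) = (-48 + 9274)*(-11815855165/29786) = 9226*(-11815855165/29786) = -54506539876145/14893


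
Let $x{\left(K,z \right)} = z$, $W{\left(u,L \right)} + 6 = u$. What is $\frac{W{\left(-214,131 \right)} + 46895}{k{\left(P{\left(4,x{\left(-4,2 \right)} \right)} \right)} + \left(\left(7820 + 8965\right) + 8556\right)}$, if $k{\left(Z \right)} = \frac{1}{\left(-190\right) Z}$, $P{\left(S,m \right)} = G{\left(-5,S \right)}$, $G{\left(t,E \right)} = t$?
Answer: $\frac{44341250}{24073951} \approx 1.8419$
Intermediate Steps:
$W{\left(u,L \right)} = -6 + u$
$P{\left(S,m \right)} = -5$
$k{\left(Z \right)} = - \frac{1}{190 Z}$
$\frac{W{\left(-214,131 \right)} + 46895}{k{\left(P{\left(4,x{\left(-4,2 \right)} \right)} \right)} + \left(\left(7820 + 8965\right) + 8556\right)} = \frac{\left(-6 - 214\right) + 46895}{- \frac{1}{190 \left(-5\right)} + \left(\left(7820 + 8965\right) + 8556\right)} = \frac{-220 + 46895}{\left(- \frac{1}{190}\right) \left(- \frac{1}{5}\right) + \left(16785 + 8556\right)} = \frac{46675}{\frac{1}{950} + 25341} = \frac{46675}{\frac{24073951}{950}} = 46675 \cdot \frac{950}{24073951} = \frac{44341250}{24073951}$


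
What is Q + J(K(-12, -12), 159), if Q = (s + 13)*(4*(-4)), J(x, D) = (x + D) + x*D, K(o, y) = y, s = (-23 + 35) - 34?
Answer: -1617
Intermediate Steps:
s = -22 (s = 12 - 34 = -22)
J(x, D) = D + x + D*x (J(x, D) = (D + x) + D*x = D + x + D*x)
Q = 144 (Q = (-22 + 13)*(4*(-4)) = -9*(-16) = 144)
Q + J(K(-12, -12), 159) = 144 + (159 - 12 + 159*(-12)) = 144 + (159 - 12 - 1908) = 144 - 1761 = -1617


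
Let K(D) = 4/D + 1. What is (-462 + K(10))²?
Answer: 5303809/25 ≈ 2.1215e+5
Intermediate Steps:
K(D) = 1 + 4/D
(-462 + K(10))² = (-462 + (4 + 10)/10)² = (-462 + (⅒)*14)² = (-462 + 7/5)² = (-2303/5)² = 5303809/25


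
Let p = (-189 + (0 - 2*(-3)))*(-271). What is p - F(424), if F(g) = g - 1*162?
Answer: 49331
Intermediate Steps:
F(g) = -162 + g (F(g) = g - 162 = -162 + g)
p = 49593 (p = (-189 + (0 + 6))*(-271) = (-189 + 6)*(-271) = -183*(-271) = 49593)
p - F(424) = 49593 - (-162 + 424) = 49593 - 1*262 = 49593 - 262 = 49331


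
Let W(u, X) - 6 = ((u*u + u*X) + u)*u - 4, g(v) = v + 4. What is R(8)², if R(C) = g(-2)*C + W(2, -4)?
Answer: 196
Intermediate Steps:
g(v) = 4 + v
W(u, X) = 2 + u*(u + u² + X*u) (W(u, X) = 6 + (((u*u + u*X) + u)*u - 4) = 6 + (((u² + X*u) + u)*u - 4) = 6 + ((u + u² + X*u)*u - 4) = 6 + (u*(u + u² + X*u) - 4) = 6 + (-4 + u*(u + u² + X*u)) = 2 + u*(u + u² + X*u))
R(C) = -2 + 2*C (R(C) = (4 - 2)*C + (2 + 2² + 2³ - 4*2²) = 2*C + (2 + 4 + 8 - 4*4) = 2*C + (2 + 4 + 8 - 16) = 2*C - 2 = -2 + 2*C)
R(8)² = (-2 + 2*8)² = (-2 + 16)² = 14² = 196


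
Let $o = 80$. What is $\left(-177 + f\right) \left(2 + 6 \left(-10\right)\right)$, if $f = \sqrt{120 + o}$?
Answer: $10266 - 580 \sqrt{2} \approx 9445.8$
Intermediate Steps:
$f = 10 \sqrt{2}$ ($f = \sqrt{120 + 80} = \sqrt{200} = 10 \sqrt{2} \approx 14.142$)
$\left(-177 + f\right) \left(2 + 6 \left(-10\right)\right) = \left(-177 + 10 \sqrt{2}\right) \left(2 + 6 \left(-10\right)\right) = \left(-177 + 10 \sqrt{2}\right) \left(2 - 60\right) = \left(-177 + 10 \sqrt{2}\right) \left(-58\right) = 10266 - 580 \sqrt{2}$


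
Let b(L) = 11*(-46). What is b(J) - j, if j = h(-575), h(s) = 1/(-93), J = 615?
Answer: -47057/93 ≈ -505.99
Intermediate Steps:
b(L) = -506
h(s) = -1/93
j = -1/93 ≈ -0.010753
b(J) - j = -506 - 1*(-1/93) = -506 + 1/93 = -47057/93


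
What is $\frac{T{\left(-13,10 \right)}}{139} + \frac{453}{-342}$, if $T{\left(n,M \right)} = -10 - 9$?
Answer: $- \frac{23155}{15846} \approx -1.4613$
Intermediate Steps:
$T{\left(n,M \right)} = -19$
$\frac{T{\left(-13,10 \right)}}{139} + \frac{453}{-342} = - \frac{19}{139} + \frac{453}{-342} = \left(-19\right) \frac{1}{139} + 453 \left(- \frac{1}{342}\right) = - \frac{19}{139} - \frac{151}{114} = - \frac{23155}{15846}$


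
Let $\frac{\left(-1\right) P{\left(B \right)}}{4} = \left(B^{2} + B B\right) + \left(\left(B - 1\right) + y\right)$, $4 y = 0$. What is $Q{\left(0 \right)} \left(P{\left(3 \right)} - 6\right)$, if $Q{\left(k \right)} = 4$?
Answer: $-344$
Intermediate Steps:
$y = 0$ ($y = \frac{1}{4} \cdot 0 = 0$)
$P{\left(B \right)} = 4 - 8 B^{2} - 4 B$ ($P{\left(B \right)} = - 4 \left(\left(B^{2} + B B\right) + \left(\left(B - 1\right) + 0\right)\right) = - 4 \left(\left(B^{2} + B^{2}\right) + \left(\left(-1 + B\right) + 0\right)\right) = - 4 \left(2 B^{2} + \left(-1 + B\right)\right) = - 4 \left(-1 + B + 2 B^{2}\right) = 4 - 8 B^{2} - 4 B$)
$Q{\left(0 \right)} \left(P{\left(3 \right)} - 6\right) = 4 \left(\left(4 - 8 \cdot 3^{2} - 12\right) - 6\right) = 4 \left(\left(4 - 72 - 12\right) - 6\right) = 4 \left(-80 - 6\right) = 4 \left(-86\right) = -344$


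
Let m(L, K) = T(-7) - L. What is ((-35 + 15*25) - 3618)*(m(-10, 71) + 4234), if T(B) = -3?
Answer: -13901998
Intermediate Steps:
m(L, K) = -3 - L
((-35 + 15*25) - 3618)*(m(-10, 71) + 4234) = ((-35 + 15*25) - 3618)*((-3 - 1*(-10)) + 4234) = ((-35 + 375) - 3618)*((-3 + 10) + 4234) = (340 - 3618)*(7 + 4234) = -3278*4241 = -13901998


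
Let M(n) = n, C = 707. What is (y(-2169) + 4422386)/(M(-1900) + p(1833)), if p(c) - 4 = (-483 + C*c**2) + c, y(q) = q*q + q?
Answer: 701906/182726229 ≈ 0.0038413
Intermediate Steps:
y(q) = q + q**2 (y(q) = q**2 + q = q + q**2)
p(c) = -479 + c + 707*c**2 (p(c) = 4 + ((-483 + 707*c**2) + c) = 4 + (-483 + c + 707*c**2) = -479 + c + 707*c**2)
(y(-2169) + 4422386)/(M(-1900) + p(1833)) = (-2169*(1 - 2169) + 4422386)/(-1900 + (-479 + 1833 + 707*1833**2)) = (-2169*(-2168) + 4422386)/(-1900 + (-479 + 1833 + 707*3359889)) = (4702392 + 4422386)/(-1900 + (-479 + 1833 + 2375441523)) = 9124778/(-1900 + 2375442877) = 9124778/2375440977 = 9124778*(1/2375440977) = 701906/182726229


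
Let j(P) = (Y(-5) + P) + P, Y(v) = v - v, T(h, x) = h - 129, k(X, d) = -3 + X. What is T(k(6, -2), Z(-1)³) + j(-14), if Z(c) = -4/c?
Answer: -154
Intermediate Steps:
T(h, x) = -129 + h
Y(v) = 0
j(P) = 2*P (j(P) = (0 + P) + P = P + P = 2*P)
T(k(6, -2), Z(-1)³) + j(-14) = (-129 + (-3 + 6)) + 2*(-14) = (-129 + 3) - 28 = -126 - 28 = -154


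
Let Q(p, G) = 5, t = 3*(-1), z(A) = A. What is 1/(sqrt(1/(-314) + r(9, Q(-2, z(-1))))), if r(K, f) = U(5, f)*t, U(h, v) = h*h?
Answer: -I*sqrt(7395014)/23551 ≈ -0.11547*I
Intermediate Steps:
U(h, v) = h**2
t = -3
r(K, f) = -75 (r(K, f) = 5**2*(-3) = 25*(-3) = -75)
1/(sqrt(1/(-314) + r(9, Q(-2, z(-1))))) = 1/(sqrt(1/(-314) - 75)) = 1/(sqrt(-1/314 - 75)) = 1/(sqrt(-23551/314)) = 1/(I*sqrt(7395014)/314) = -I*sqrt(7395014)/23551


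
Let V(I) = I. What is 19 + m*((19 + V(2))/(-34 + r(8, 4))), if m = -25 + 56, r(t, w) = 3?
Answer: -2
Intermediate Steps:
m = 31
19 + m*((19 + V(2))/(-34 + r(8, 4))) = 19 + 31*((19 + 2)/(-34 + 3)) = 19 + 31*(21/(-31)) = 19 + 31*(21*(-1/31)) = 19 + 31*(-21/31) = 19 - 21 = -2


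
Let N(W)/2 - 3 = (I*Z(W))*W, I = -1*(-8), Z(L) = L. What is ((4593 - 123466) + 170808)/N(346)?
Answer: 51935/1915462 ≈ 0.027114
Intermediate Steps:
I = 8
N(W) = 6 + 16*W² (N(W) = 6 + 2*((8*W)*W) = 6 + 2*(8*W²) = 6 + 16*W²)
((4593 - 123466) + 170808)/N(346) = ((4593 - 123466) + 170808)/(6 + 16*346²) = (-118873 + 170808)/(6 + 16*119716) = 51935/(6 + 1915456) = 51935/1915462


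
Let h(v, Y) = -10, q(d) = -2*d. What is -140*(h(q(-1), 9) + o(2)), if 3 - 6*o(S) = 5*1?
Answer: 4340/3 ≈ 1446.7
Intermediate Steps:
o(S) = -⅓ (o(S) = ½ - 5/6 = ½ - ⅙*5 = ½ - ⅚ = -⅓)
-140*(h(q(-1), 9) + o(2)) = -140*(-10 - ⅓) = -140*(-31/3) = 4340/3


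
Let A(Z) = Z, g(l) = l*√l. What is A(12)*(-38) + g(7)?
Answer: -456 + 7*√7 ≈ -437.48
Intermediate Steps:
g(l) = l^(3/2)
A(12)*(-38) + g(7) = 12*(-38) + 7^(3/2) = -456 + 7*√7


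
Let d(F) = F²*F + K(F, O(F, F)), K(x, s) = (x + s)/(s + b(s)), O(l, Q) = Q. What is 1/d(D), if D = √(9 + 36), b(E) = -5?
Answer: -1/20698 + 91*√5/62094 ≈ 0.0032287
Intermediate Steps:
K(x, s) = (s + x)/(-5 + s) (K(x, s) = (x + s)/(s - 5) = (s + x)/(-5 + s))
D = 3*√5 (D = √45 = 3*√5 ≈ 6.7082)
d(F) = F³ + 2*F/(-5 + F) (d(F) = F²*F + (F + F)/(-5 + F) = F³ + (2*F)/(-5 + F) = F³ + 2*F/(-5 + F))
1/d(D) = 1/((3*√5)*(2 + (3*√5)²*(-5 + 3*√5))/(-5 + 3*√5)) = 1/((3*√5)*(2 + 45*(-5 + 3*√5))/(-5 + 3*√5)) = 1/((3*√5)*(2 + (-225 + 135*√5))/(-5 + 3*√5)) = 1/((3*√5)*(-223 + 135*√5)/(-5 + 3*√5)) = 1/(3*√5*(-223 + 135*√5)/(-5 + 3*√5)) = √5*(-5 + 3*√5)/(15*(-223 + 135*√5))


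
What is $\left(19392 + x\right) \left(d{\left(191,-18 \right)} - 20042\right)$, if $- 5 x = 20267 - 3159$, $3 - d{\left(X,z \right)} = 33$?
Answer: $- \frac{1602789344}{5} \approx -3.2056 \cdot 10^{8}$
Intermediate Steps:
$d{\left(X,z \right)} = -30$ ($d{\left(X,z \right)} = 3 - 33 = -30$)
$x = - \frac{17108}{5}$ ($x = - \frac{20267 - 3159}{5} = \left(- \frac{1}{5}\right) 17108 = - \frac{17108}{5} \approx -3421.6$)
$\left(19392 + x\right) \left(d{\left(191,-18 \right)} - 20042\right) = \left(19392 - \frac{17108}{5}\right) \left(-30 - 20042\right) = \frac{79852}{5} \left(-20072\right) = - \frac{1602789344}{5}$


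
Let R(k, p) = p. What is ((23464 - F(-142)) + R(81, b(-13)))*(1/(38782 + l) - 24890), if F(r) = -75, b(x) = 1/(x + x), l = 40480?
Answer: -1207398328353327/2060812 ≈ -5.8588e+8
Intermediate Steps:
b(x) = 1/(2*x)
((23464 - F(-142)) + R(81, b(-13)))*(1/(38782 + l) - 24890) = ((23464 - 1*(-75)) + (1/2)/(-13))*(1/(38782 + 40480) - 24890) = ((23464 + 75) + (1/2)*(-1/13))*(1/79262 - 24890) = (23539 - 1/26)*(1/79262 - 24890) = (612013/26)*(-1972831179/79262) = -1207398328353327/2060812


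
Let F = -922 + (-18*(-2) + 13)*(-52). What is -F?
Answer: 3470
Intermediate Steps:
F = -3470 (F = -922 + (36 + 13)*(-52) = -922 + 49*(-52) = -922 - 2548 = -3470)
-F = -1*(-3470) = 3470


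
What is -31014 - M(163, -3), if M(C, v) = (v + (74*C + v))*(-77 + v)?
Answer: 933466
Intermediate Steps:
M(C, v) = (-77 + v)*(2*v + 74*C) (M(C, v) = (v + (v + 74*C))*(-77 + v) = (2*v + 74*C)*(-77 + v) = (-77 + v)*(2*v + 74*C))
-31014 - M(163, -3) = -31014 - (-5698*163 - 154*(-3) + 2*(-3)**2 + 74*163*(-3)) = -31014 - (-928774 + 462 + 2*9 - 36186) = -31014 - (-928774 + 462 + 18 - 36186) = -31014 - 1*(-964480) = -31014 + 964480 = 933466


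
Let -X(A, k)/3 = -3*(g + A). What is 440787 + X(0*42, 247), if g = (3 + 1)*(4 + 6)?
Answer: 441147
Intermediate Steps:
g = 40 (g = 4*10 = 40)
X(A, k) = 360 + 9*A (X(A, k) = -(-9)*(40 + A) = -3*(-120 - 3*A) = 360 + 9*A)
440787 + X(0*42, 247) = 440787 + (360 + 9*(0*42)) = 440787 + (360 + 9*0) = 440787 + (360 + 0) = 440787 + 360 = 441147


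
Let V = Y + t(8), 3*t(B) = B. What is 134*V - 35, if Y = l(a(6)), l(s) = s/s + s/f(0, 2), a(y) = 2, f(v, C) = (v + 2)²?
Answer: 1570/3 ≈ 523.33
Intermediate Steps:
f(v, C) = (2 + v)²
l(s) = 1 + s/4 (l(s) = s/s + s/((2 + 0)²) = 1 + s/(2²) = 1 + s/4)
Y = 3/2 (Y = 1 + (¼)*2 = 1 + ½ = 3/2 ≈ 1.5000)
t(B) = B/3
V = 25/6 (V = 3/2 + (⅓)*8 = 3/2 + 8/3 = 25/6 ≈ 4.1667)
134*V - 35 = 134*(25/6) - 35 = 1675/3 - 35 = 1570/3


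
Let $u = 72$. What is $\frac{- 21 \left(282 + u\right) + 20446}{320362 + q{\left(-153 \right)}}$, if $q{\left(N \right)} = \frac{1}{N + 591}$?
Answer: $\frac{5699256}{140318557} \approx 0.040617$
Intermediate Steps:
$q{\left(N \right)} = \frac{1}{591 + N}$
$\frac{- 21 \left(282 + u\right) + 20446}{320362 + q{\left(-153 \right)}} = \frac{- 21 \left(282 + 72\right) + 20446}{320362 + \frac{1}{591 - 153}} = \frac{\left(-21\right) 354 + 20446}{320362 + \frac{1}{438}} = \frac{-7434 + 20446}{320362 + \frac{1}{438}} = \frac{13012}{\frac{140318557}{438}} = 13012 \cdot \frac{438}{140318557} = \frac{5699256}{140318557}$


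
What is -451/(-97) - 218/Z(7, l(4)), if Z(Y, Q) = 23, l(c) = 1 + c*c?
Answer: -10773/2231 ≈ -4.8288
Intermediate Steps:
l(c) = 1 + c²
-451/(-97) - 218/Z(7, l(4)) = -451/(-97) - 218/23 = -451*(-1/97) - 218*1/23 = 451/97 - 218/23 = -10773/2231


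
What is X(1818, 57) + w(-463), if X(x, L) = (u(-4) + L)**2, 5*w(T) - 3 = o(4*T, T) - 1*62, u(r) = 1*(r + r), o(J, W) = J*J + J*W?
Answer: 4299326/5 ≈ 8.5987e+5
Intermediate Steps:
o(J, W) = J**2 + J*W
u(r) = 2*r (u(r) = 1*(2*r) = 2*r)
w(T) = -59/5 + 4*T**2 (w(T) = 3/5 + ((4*T)*(4*T + T) - 1*62)/5 = 3/5 + ((4*T)*(5*T) - 62)/5 = 3/5 + (20*T**2 - 62)/5 = 3/5 + (-62 + 20*T**2)/5 = 3/5 + (-62/5 + 4*T**2) = -59/5 + 4*T**2)
X(x, L) = (-8 + L)**2 (X(x, L) = (2*(-4) + L)**2 = (-8 + L)**2)
X(1818, 57) + w(-463) = (-8 + 57)**2 + (-59/5 + 4*(-463)**2) = 49**2 + (-59/5 + 4*214369) = 2401 + (-59/5 + 857476) = 2401 + 4287321/5 = 4299326/5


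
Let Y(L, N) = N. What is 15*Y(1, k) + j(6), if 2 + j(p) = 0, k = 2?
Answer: 28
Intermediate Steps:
j(p) = -2 (j(p) = -2 + 0 = -2)
15*Y(1, k) + j(6) = 15*2 - 2 = 30 - 2 = 28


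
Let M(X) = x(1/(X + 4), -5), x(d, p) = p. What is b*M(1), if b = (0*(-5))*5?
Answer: 0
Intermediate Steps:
M(X) = -5
b = 0 (b = 0*5 = 0)
b*M(1) = 0*(-5) = 0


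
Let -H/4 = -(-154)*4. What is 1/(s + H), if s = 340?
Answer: -1/2124 ≈ -0.00047081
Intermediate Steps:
H = -2464 (H = -(-4)*(-154*4) = -(-4)*(-616) = -4*616 = -2464)
1/(s + H) = 1/(340 - 2464) = 1/(-2124) = -1/2124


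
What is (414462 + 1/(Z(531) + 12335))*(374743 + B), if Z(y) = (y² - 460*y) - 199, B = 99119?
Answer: 9787876772538090/49837 ≈ 1.9640e+11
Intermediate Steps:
Z(y) = -199 + y² - 460*y
(414462 + 1/(Z(531) + 12335))*(374743 + B) = (414462 + 1/((-199 + 531² - 460*531) + 12335))*(374743 + 99119) = (414462 + 1/((-199 + 281961 - 244260) + 12335))*473862 = (414462 + 1/(37502 + 12335))*473862 = (414462 + 1/49837)*473862 = (20655542695/49837)*473862 = 9787876772538090/49837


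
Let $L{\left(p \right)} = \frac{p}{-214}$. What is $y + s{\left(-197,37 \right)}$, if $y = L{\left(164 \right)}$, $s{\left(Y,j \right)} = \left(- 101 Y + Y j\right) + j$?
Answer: $\frac{1352933}{107} \approx 12644.0$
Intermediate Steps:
$s{\left(Y,j \right)} = j - 101 Y + Y j$
$L{\left(p \right)} = - \frac{p}{214}$ ($L{\left(p \right)} = p \left(- \frac{1}{214}\right) = - \frac{p}{214}$)
$y = - \frac{82}{107}$ ($y = \left(- \frac{1}{214}\right) 164 = - \frac{82}{107} \approx -0.76636$)
$y + s{\left(-197,37 \right)} = - \frac{82}{107} - -12645 = - \frac{82}{107} + \left(37 + 19897 - 7289\right) = - \frac{82}{107} + 12645 = \frac{1352933}{107}$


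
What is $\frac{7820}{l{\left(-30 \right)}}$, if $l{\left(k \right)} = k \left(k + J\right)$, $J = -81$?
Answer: $\frac{782}{333} \approx 2.3483$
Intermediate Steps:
$l{\left(k \right)} = k \left(-81 + k\right)$ ($l{\left(k \right)} = k \left(k - 81\right) = k \left(-81 + k\right)$)
$\frac{7820}{l{\left(-30 \right)}} = \frac{7820}{\left(-30\right) \left(-81 - 30\right)} = \frac{7820}{\left(-30\right) \left(-111\right)} = \frac{7820}{3330} = 7820 \cdot \frac{1}{3330} = \frac{782}{333}$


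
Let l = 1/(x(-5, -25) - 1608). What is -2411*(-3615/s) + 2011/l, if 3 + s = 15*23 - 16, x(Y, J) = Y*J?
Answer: -963518273/326 ≈ -2.9556e+6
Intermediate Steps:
x(Y, J) = J*Y
s = 326 (s = -3 + (15*23 - 16) = -3 + (345 - 16) = -3 + 329 = 326)
l = -1/1483 (l = 1/(-25*(-5) - 1608) = 1/(125 - 1608) = 1/(-1483) = -1/1483 ≈ -0.00067431)
-2411*(-3615/s) + 2011/l = -2411/(326/(-3615)) + 2011/(-1/1483) = -2411/(326*(-1/3615)) + 2011*(-1483) = -2411/(-326/3615) - 2982313 = -2411*(-3615/326) - 2982313 = 8715765/326 - 2982313 = -963518273/326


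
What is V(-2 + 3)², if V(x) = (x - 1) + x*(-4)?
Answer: 16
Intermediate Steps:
V(x) = -1 - 3*x (V(x) = (-1 + x) - 4*x = -1 - 3*x)
V(-2 + 3)² = (-1 - 3*(-2 + 3))² = (-1 - 3*1)² = (-1 - 3)² = (-4)² = 16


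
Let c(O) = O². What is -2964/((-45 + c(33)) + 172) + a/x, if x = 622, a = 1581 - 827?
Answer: -6097/4976 ≈ -1.2253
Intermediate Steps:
a = 754
-2964/((-45 + c(33)) + 172) + a/x = -2964/((-45 + 33²) + 172) + 754/622 = -2964/((-45 + 1089) + 172) + 754*(1/622) = -2964/(1044 + 172) + 377/311 = -2964/1216 + 377/311 = -2964*1/1216 + 377/311 = -39/16 + 377/311 = -6097/4976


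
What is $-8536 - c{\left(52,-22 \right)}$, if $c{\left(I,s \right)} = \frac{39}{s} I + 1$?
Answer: $- \frac{92893}{11} \approx -8444.8$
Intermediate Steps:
$c{\left(I,s \right)} = 1 + \frac{39 I}{s}$ ($c{\left(I,s \right)} = \frac{39 I}{s} + 1 = 1 + \frac{39 I}{s}$)
$-8536 - c{\left(52,-22 \right)} = -8536 - \frac{-22 + 39 \cdot 52}{-22} = -8536 - - \frac{-22 + 2028}{22} = -8536 - \left(- \frac{1}{22}\right) 2006 = -8536 - - \frac{1003}{11} = -8536 + \frac{1003}{11} = - \frac{92893}{11}$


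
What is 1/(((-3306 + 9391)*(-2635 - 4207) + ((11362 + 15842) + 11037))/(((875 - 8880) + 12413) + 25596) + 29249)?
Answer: 30004/835991667 ≈ 3.5890e-5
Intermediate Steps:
1/(((-3306 + 9391)*(-2635 - 4207) + ((11362 + 15842) + 11037))/(((875 - 8880) + 12413) + 25596) + 29249) = 1/((6085*(-6842) + (27204 + 11037))/((-8005 + 12413) + 25596) + 29249) = 1/((-41633570 + 38241)/(4408 + 25596) + 29249) = 1/(-41595329/30004 + 29249) = 1/(835991667/30004) = 30004/835991667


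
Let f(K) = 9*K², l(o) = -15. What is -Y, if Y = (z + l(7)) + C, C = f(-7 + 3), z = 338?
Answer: -467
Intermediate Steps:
C = 144 (C = 9*(-7 + 3)² = 9*(-4)² = 9*16 = 144)
Y = 467 (Y = (338 - 15) + 144 = 323 + 144 = 467)
-Y = -1*467 = -467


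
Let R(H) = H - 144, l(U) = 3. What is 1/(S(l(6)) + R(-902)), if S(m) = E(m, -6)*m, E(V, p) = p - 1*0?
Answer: -1/1064 ≈ -0.00093985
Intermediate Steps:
E(V, p) = p (E(V, p) = p + 0 = p)
R(H) = -144 + H
S(m) = -6*m
1/(S(l(6)) + R(-902)) = 1/(-6*3 + (-144 - 902)) = 1/(-18 - 1046) = 1/(-1064) = -1/1064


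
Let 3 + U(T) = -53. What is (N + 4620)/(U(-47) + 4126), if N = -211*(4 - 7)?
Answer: 5253/4070 ≈ 1.2907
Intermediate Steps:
U(T) = -56 (U(T) = -3 - 53 = -56)
N = 633 (N = -211*(-3) = 633)
(N + 4620)/(U(-47) + 4126) = (633 + 4620)/(-56 + 4126) = 5253/4070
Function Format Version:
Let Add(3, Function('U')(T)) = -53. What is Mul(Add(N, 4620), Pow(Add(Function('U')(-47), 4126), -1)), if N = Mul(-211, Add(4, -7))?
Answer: Rational(5253, 4070) ≈ 1.2907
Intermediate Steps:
Function('U')(T) = -56 (Function('U')(T) = Add(-3, -53) = -56)
N = 633 (N = Mul(-211, -3) = 633)
Mul(Add(N, 4620), Pow(Add(Function('U')(-47), 4126), -1)) = Mul(Add(633, 4620), Pow(Add(-56, 4126), -1)) = Mul(5253, Pow(4070, -1)) = Mul(5253, Rational(1, 4070)) = Rational(5253, 4070)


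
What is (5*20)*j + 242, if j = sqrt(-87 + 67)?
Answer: 242 + 200*I*sqrt(5) ≈ 242.0 + 447.21*I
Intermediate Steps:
j = 2*I*sqrt(5) (j = sqrt(-20) = 2*I*sqrt(5) ≈ 4.4721*I)
(5*20)*j + 242 = (5*20)*(2*I*sqrt(5)) + 242 = 100*(2*I*sqrt(5)) + 242 = 200*I*sqrt(5) + 242 = 242 + 200*I*sqrt(5)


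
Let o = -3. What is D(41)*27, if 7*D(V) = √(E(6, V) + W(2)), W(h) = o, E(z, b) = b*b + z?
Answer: 54*√421/7 ≈ 158.28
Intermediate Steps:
E(z, b) = z + b² (E(z, b) = b² + z = z + b²)
W(h) = -3
D(V) = √(3 + V²)/7 (D(V) = √((6 + V²) - 3)/7 = √(3 + V²)/7)
D(41)*27 = (√(3 + 41²)/7)*27 = (√(3 + 1681)/7)*27 = (√1684/7)*27 = ((2*√421)/7)*27 = (2*√421/7)*27 = 54*√421/7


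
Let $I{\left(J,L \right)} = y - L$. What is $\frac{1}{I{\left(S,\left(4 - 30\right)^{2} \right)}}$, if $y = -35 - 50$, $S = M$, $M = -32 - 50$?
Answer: $- \frac{1}{761} \approx -0.0013141$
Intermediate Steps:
$M = -82$ ($M = -32 - 50 = -82$)
$S = -82$
$y = -85$
$I{\left(J,L \right)} = -85 - L$
$\frac{1}{I{\left(S,\left(4 - 30\right)^{2} \right)}} = \frac{1}{-85 - \left(4 - 30\right)^{2}} = \frac{1}{-85 - \left(-26\right)^{2}} = \frac{1}{-85 - 676} = \frac{1}{-761} = - \frac{1}{761}$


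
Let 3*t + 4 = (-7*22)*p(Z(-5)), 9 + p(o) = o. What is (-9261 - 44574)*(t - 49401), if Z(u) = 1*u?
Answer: 2620885195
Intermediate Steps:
Z(u) = u
p(o) = -9 + o
t = 2152/3 (t = -4/3 + ((-7*22)*(-9 - 5))/3 = -4/3 + (-154*(-14))/3 = -4/3 + (⅓)*2156 = -4/3 + 2156/3 = 2152/3 ≈ 717.33)
(-9261 - 44574)*(t - 49401) = (-9261 - 44574)*(2152/3 - 49401) = -53835*(-146051/3) = 2620885195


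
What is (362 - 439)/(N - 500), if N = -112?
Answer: 77/612 ≈ 0.12582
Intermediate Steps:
(362 - 439)/(N - 500) = (362 - 439)/(-112 - 500) = -77/(-612) = -77*(-1/612) = 77/612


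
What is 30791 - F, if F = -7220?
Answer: 38011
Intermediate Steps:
30791 - F = 30791 - 1*(-7220) = 30791 + 7220 = 38011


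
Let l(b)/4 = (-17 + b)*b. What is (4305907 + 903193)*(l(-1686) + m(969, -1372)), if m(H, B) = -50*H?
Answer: 59574299296200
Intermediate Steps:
l(b) = 4*b*(-17 + b) (l(b) = 4*((-17 + b)*b) = 4*(b*(-17 + b)) = 4*b*(-17 + b))
(4305907 + 903193)*(l(-1686) + m(969, -1372)) = (4305907 + 903193)*(4*(-1686)*(-17 - 1686) - 50*969) = 5209100*(4*(-1686)*(-1703) - 48450) = 5209100*(11485032 - 48450) = 5209100*11436582 = 59574299296200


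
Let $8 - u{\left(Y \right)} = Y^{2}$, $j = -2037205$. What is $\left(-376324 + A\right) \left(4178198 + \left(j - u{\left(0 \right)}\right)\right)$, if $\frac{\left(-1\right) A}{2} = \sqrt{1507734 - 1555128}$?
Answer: $-805704039140 - 12845910 i \sqrt{5266} \approx -8.057 \cdot 10^{11} - 9.3219 \cdot 10^{8} i$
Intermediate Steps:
$A = - 6 i \sqrt{5266}$ ($A = - 2 \sqrt{1507734 - 1555128} = - 2 \sqrt{-47394} = - 2 \cdot 3 i \sqrt{5266} = - 6 i \sqrt{5266} \approx - 435.4 i$)
$u{\left(Y \right)} = 8 - Y^{2}$
$\left(-376324 + A\right) \left(4178198 + \left(j - u{\left(0 \right)}\right)\right) = \left(-376324 - 6 i \sqrt{5266}\right) \left(4178198 - \left(2037213 + 0\right)\right) = \left(-376324 - 6 i \sqrt{5266}\right) \left(4178198 - 2037213\right) = \left(-376324 - 6 i \sqrt{5266}\right) 2140985 = -805704039140 - 12845910 i \sqrt{5266}$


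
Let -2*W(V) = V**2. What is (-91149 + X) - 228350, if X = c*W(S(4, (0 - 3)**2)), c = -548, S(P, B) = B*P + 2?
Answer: 76157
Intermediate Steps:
S(P, B) = 2 + B*P
W(V) = -V**2/2
X = 395656 (X = -(-274)*(2 + (0 - 3)**2*4)**2 = -(-274)*(2 + (-3)**2*4)**2 = -(-274)*(2 + 9*4)**2 = -(-274)*(2 + 36)**2 = -(-274)*38**2 = -(-274)*1444 = -548*(-722) = 395656)
(-91149 + X) - 228350 = (-91149 + 395656) - 228350 = 304507 - 228350 = 76157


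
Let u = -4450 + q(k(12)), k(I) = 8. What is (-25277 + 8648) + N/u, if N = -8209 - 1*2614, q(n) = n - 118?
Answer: -75817417/4560 ≈ -16627.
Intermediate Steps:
q(n) = -118 + n
u = -4560 (u = -4450 + (-118 + 8) = -4450 - 110 = -4560)
N = -10823 (N = -8209 - 2614 = -10823)
(-25277 + 8648) + N/u = (-25277 + 8648) - 10823/(-4560) = -16629 - 10823*(-1/4560) = -16629 + 10823/4560 = -75817417/4560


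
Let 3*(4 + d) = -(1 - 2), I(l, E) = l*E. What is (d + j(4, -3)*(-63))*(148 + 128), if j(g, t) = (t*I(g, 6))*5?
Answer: 6258668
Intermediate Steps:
I(l, E) = E*l
d = -11/3 (d = -4 + (-(1 - 2))/3 = -4 + (-1*(-1))/3 = -4 + (1/3)*1 = -4 + 1/3 = -11/3 ≈ -3.6667)
j(g, t) = 30*g*t (j(g, t) = (t*(6*g))*5 = (6*g*t)*5 = 30*g*t)
(d + j(4, -3)*(-63))*(148 + 128) = (-11/3 + (30*4*(-3))*(-63))*(148 + 128) = (-11/3 - 360*(-63))*276 = (-11/3 + 22680)*276 = (68029/3)*276 = 6258668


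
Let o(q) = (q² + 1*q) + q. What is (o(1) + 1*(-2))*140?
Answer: 140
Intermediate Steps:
o(q) = q² + 2*q (o(q) = (q² + q) + q = (q + q²) + q = q² + 2*q)
(o(1) + 1*(-2))*140 = (1*(2 + 1) + 1*(-2))*140 = (1*3 - 2)*140 = (3 - 2)*140 = 1*140 = 140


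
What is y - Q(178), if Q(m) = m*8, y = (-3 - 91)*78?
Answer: -8756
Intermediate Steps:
y = -7332 (y = -94*78 = -7332)
Q(m) = 8*m
y - Q(178) = -7332 - 8*178 = -7332 - 1*1424 = -7332 - 1424 = -8756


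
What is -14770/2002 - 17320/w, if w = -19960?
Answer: -464526/71357 ≈ -6.5099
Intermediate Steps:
-14770/2002 - 17320/w = -14770/2002 - 17320/(-19960) = -14770*1/2002 - 17320*(-1/19960) = -1055/143 + 433/499 = -464526/71357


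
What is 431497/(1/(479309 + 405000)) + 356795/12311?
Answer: 4697590514890998/12311 ≈ 3.8158e+11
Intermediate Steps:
431497/(1/(479309 + 405000)) + 356795/12311 = 431497/(1/884309) + 356795*(1/12311) = 431497/(1/884309) + 356795/12311 = 431497*884309 + 356795/12311 = 381576680573 + 356795/12311 = 4697590514890998/12311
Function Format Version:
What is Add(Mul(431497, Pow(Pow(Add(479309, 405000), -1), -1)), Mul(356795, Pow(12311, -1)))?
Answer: Rational(4697590514890998, 12311) ≈ 3.8158e+11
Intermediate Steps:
Add(Mul(431497, Pow(Pow(Add(479309, 405000), -1), -1)), Mul(356795, Pow(12311, -1))) = Add(Mul(431497, Pow(Pow(884309, -1), -1)), Mul(356795, Rational(1, 12311))) = Add(Mul(431497, Pow(Rational(1, 884309), -1)), Rational(356795, 12311)) = Add(Mul(431497, 884309), Rational(356795, 12311)) = Add(381576680573, Rational(356795, 12311)) = Rational(4697590514890998, 12311)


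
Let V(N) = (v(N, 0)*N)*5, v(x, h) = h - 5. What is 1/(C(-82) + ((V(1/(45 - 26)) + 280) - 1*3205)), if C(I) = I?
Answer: -19/57158 ≈ -0.00033241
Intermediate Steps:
v(x, h) = -5 + h
V(N) = -25*N (V(N) = ((-5 + 0)*N)*5 = -5*N*5 = -25*N)
1/(C(-82) + ((V(1/(45 - 26)) + 280) - 1*3205)) = 1/(-82 + ((-25/(45 - 26) + 280) - 1*3205)) = 1/(-82 + ((-25/19 + 280) - 3205)) = 1/(-82 + (5295/19 - 3205)) = 1/(-82 - 55600/19) = 1/(-57158/19) = -19/57158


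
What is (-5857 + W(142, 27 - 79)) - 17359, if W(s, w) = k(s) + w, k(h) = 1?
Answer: -23267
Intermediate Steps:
W(s, w) = 1 + w
(-5857 + W(142, 27 - 79)) - 17359 = (-5857 + (1 + (27 - 79))) - 17359 = (-5857 + (1 - 52)) - 17359 = (-5857 - 51) - 17359 = -5908 - 17359 = -23267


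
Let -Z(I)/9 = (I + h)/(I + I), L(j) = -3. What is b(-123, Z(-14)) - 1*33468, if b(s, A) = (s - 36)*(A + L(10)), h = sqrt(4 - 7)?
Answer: -64551/2 - 1431*I*sqrt(3)/28 ≈ -32276.0 - 88.52*I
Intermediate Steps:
h = I*sqrt(3) (h = sqrt(-3) = I*sqrt(3) ≈ 1.732*I)
Z(I) = -9*(I + I*sqrt(3))/(2*I) (Z(I) = -9*(I + I*sqrt(3))/(I + I) = -9*(I + I*sqrt(3))/(2*I))
b(s, A) = (-36 + s)*(-3 + A) (b(s, A) = (s - 36)*(A - 3) = (-36 + s)*(-3 + A))
b(-123, Z(-14)) - 1*33468 = (108 - 162*(-1*(-14) - I*sqrt(3))/(-14) - 3*(-123) + ((9/2)*(-1*(-14) - I*sqrt(3))/(-14))*(-123)) - 1*33468 = (108 - 162*(-1)*(14 - I*sqrt(3))/14 + 369 + ((9/2)*(-1/14)*(14 - I*sqrt(3)))*(-123)) - 33468 = (108 - 36*(-9/2 + 9*I*sqrt(3)/28) + 369 + (-9/2 + 9*I*sqrt(3)/28)*(-123)) - 33468 = (108 + (162 - 81*I*sqrt(3)/7) + 369 + (1107/2 - 1107*I*sqrt(3)/28)) - 33468 = (2385/2 - 1431*I*sqrt(3)/28) - 33468 = -64551/2 - 1431*I*sqrt(3)/28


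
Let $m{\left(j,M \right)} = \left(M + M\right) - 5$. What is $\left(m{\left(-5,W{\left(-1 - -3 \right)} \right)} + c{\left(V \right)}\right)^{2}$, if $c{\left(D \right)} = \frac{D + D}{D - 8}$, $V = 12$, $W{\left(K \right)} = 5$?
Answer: $121$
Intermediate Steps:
$m{\left(j,M \right)} = -5 + 2 M$ ($m{\left(j,M \right)} = 2 M - 5 = -5 + 2 M$)
$c{\left(D \right)} = \frac{2 D}{-8 + D}$
$\left(m{\left(-5,W{\left(-1 - -3 \right)} \right)} + c{\left(V \right)}\right)^{2} = \left(\left(-5 + 2 \cdot 5\right) + 2 \cdot 12 \frac{1}{-8 + 12}\right)^{2} = \left(\left(-5 + 10\right) + 2 \cdot 12 \cdot \frac{1}{4}\right)^{2} = \left(5 + 2 \cdot 12 \cdot \frac{1}{4}\right)^{2} = \left(5 + 6\right)^{2} = 11^{2} = 121$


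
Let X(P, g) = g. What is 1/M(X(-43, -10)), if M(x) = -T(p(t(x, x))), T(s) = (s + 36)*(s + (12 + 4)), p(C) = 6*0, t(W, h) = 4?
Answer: -1/576 ≈ -0.0017361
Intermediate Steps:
p(C) = 0
T(s) = (16 + s)*(36 + s) (T(s) = (36 + s)*(s + 16) = (36 + s)*(16 + s) = (16 + s)*(36 + s))
M(x) = -576 (M(x) = -(576 + 0² + 52*0) = -(576 + 0 + 0) = -1*576 = -576)
1/M(X(-43, -10)) = 1/(-576) = -1/576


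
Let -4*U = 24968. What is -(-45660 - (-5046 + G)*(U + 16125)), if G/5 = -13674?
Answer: -725524668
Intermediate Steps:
G = -68370 (G = 5*(-13674) = -68370)
U = -6242 (U = -¼*24968 = -6242)
-(-45660 - (-5046 + G)*(U + 16125)) = -(-45660 - (-5046 - 68370)*(-6242 + 16125)) = -(-45660 - (-73416)*9883) = -(-45660 - 1*(-725570328)) = -(-45660 + 725570328) = -1*725524668 = -725524668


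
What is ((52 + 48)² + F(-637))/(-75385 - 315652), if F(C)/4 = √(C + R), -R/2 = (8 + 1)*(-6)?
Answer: -10000/391037 - 92*I/391037 ≈ -0.025573 - 0.00023527*I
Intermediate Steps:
R = 108 (R = -2*(8 + 1)*(-6) = -18*(-6) = -2*(-54) = 108)
F(C) = 4*√(108 + C) (F(C) = 4*√(C + 108) = 4*√(108 + C))
((52 + 48)² + F(-637))/(-75385 - 315652) = ((52 + 48)² + 4*√(108 - 637))/(-75385 - 315652) = (100² + 4*√(-529))/(-391037) = (10000 + 4*(23*I))*(-1/391037) = (10000 + 92*I)*(-1/391037) = -10000/391037 - 92*I/391037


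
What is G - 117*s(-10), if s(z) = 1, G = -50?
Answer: -167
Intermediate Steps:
G - 117*s(-10) = -50 - 117*1 = -50 - 117 = -167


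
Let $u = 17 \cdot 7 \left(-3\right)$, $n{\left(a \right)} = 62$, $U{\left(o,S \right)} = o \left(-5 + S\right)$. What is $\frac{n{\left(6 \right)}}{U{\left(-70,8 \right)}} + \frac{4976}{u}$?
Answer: $- \frac{8469}{595} \approx -14.234$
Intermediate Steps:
$u = -357$ ($u = 119 \left(-3\right) = -357$)
$\frac{n{\left(6 \right)}}{U{\left(-70,8 \right)}} + \frac{4976}{u} = \frac{62}{\left(-70\right) \left(-5 + 8\right)} + \frac{4976}{-357} = \frac{62}{\left(-70\right) 3} + 4976 \left(- \frac{1}{357}\right) = \frac{62}{-210} - \frac{4976}{357} = 62 \left(- \frac{1}{210}\right) - \frac{4976}{357} = - \frac{31}{105} - \frac{4976}{357} = - \frac{8469}{595}$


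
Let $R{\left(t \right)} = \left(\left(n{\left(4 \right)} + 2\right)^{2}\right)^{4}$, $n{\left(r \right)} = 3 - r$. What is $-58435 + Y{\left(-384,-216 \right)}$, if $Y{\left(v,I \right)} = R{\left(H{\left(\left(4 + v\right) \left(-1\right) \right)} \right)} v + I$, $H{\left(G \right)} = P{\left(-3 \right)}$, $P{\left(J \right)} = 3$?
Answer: $-59035$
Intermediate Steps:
$H{\left(G \right)} = 3$
$R{\left(t \right)} = 1$ ($R{\left(t \right)} = \left(\left(\left(3 - 4\right) + 2\right)^{2}\right)^{4} = \left(\left(-1 + 2\right)^{2}\right)^{4} = \left(1^{2}\right)^{4} = 1^{4} = 1$)
$Y{\left(v,I \right)} = I + v$ ($Y{\left(v,I \right)} = 1 v + I = v + I = I + v$)
$-58435 + Y{\left(-384,-216 \right)} = -58435 - 600 = -59035$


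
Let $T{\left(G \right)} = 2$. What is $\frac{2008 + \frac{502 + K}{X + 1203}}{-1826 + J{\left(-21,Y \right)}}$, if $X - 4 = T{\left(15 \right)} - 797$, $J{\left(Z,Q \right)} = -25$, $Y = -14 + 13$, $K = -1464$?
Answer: $- \frac{413167}{381306} \approx -1.0836$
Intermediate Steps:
$Y = -1$
$X = -791$ ($X = 4 + \left(2 - 797\right) = 4 - 795 = -791$)
$\frac{2008 + \frac{502 + K}{X + 1203}}{-1826 + J{\left(-21,Y \right)}} = \frac{2008 + \frac{502 - 1464}{-791 + 1203}}{-1826 - 25} = \frac{2008 - \frac{962}{412}}{-1851} = \left(2008 - \frac{481}{206}\right) \left(- \frac{1}{1851}\right) = \frac{413167}{206} \left(- \frac{1}{1851}\right) = - \frac{413167}{381306}$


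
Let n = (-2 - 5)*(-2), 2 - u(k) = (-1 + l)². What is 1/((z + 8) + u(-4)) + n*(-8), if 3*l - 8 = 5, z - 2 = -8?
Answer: -7177/64 ≈ -112.14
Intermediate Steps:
z = -6 (z = 2 - 8 = -6)
l = 13/3 (l = 8/3 + (⅓)*5 = 8/3 + 5/3 = 13/3 ≈ 4.3333)
u(k) = -82/9 (u(k) = 2 - (-1 + 13/3)² = 2 - (10/3)² = 2 - 1*100/9 = 2 - 100/9 = -82/9)
n = 14 (n = -7*(-2) = 14)
1/((z + 8) + u(-4)) + n*(-8) = 1/((-6 + 8) - 82/9) + 14*(-8) = 1/(2 - 82/9) - 112 = 1/(-64/9) - 112 = -9/64 - 112 = -7177/64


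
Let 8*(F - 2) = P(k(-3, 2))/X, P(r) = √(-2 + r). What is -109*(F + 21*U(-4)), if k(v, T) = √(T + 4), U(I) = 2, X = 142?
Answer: -4796 - 109*√(-2 + √6)/1136 ≈ -4796.1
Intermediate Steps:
k(v, T) = √(4 + T)
F = 2 + √(-2 + √6)/1136 (F = 2 + (√(-2 + √(4 + 2))/142)/8 = 2 + (√(-2 + √6)*(1/142))/8 = 2 + (√(-2 + √6)/142)/8 = 2 + √(-2 + √6)/1136 ≈ 2.0006)
-109*(F + 21*U(-4)) = -109*((2 + √(-2 + √6)/1136) + 21*2) = -109*((2 + √(-2 + √6)/1136) + 42) = -109*(44 + √(-2 + √6)/1136) = -4796 - 109*√(-2 + √6)/1136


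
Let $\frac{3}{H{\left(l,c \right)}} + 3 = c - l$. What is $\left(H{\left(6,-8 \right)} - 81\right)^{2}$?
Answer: $\frac{1904400}{289} \approx 6589.6$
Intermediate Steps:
$H{\left(l,c \right)} = \frac{3}{-3 + c - l}$ ($H{\left(l,c \right)} = \frac{3}{-3 + \left(c - l\right)} = \frac{3}{-3 + c - l}$)
$\left(H{\left(6,-8 \right)} - 81\right)^{2} = \left(\frac{3}{-3 - 8 - 6} - 81\right)^{2} = \left(\frac{3}{-17} - 81\right)^{2} = \left(3 \left(- \frac{1}{17}\right) - 81\right)^{2} = \left(- \frac{3}{17} - 81\right)^{2} = \left(- \frac{1380}{17}\right)^{2} = \frac{1904400}{289}$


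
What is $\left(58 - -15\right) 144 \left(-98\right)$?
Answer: $-1030176$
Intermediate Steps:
$\left(58 - -15\right) 144 \left(-98\right) = \left(58 + 15\right) 144 \left(-98\right) = 73 \cdot 144 \left(-98\right) = 10512 \left(-98\right) = -1030176$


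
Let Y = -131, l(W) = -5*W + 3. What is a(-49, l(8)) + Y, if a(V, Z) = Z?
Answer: -168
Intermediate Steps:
l(W) = 3 - 5*W
a(-49, l(8)) + Y = (3 - 5*8) - 131 = (3 - 40) - 131 = -37 - 131 = -168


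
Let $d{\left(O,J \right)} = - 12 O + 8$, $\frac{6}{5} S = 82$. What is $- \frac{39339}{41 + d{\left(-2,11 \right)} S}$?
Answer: $- \frac{118017}{6683} \approx -17.659$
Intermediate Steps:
$S = \frac{205}{3}$ ($S = \frac{5}{6} \cdot 82 = \frac{205}{3} \approx 68.333$)
$d{\left(O,J \right)} = 8 - 12 O$
$- \frac{39339}{41 + d{\left(-2,11 \right)} S} = - \frac{39339}{41 + \left(8 - -24\right) \frac{205}{3}} = - \frac{39339}{41 + \left(8 + 24\right) \frac{205}{3}} = - \frac{39339}{41 + 32 \cdot \frac{205}{3}} = - \frac{39339}{41 + \frac{6560}{3}} = - \frac{39339}{\frac{6683}{3}} = \left(-39339\right) \frac{3}{6683} = - \frac{118017}{6683}$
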